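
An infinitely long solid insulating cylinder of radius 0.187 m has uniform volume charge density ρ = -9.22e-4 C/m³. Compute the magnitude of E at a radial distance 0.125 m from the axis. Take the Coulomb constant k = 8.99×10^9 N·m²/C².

E ≈ 6.51e6 N/C

By cylindrical symmetry E is radial; use a coaxial Gaussian cylinder of radius 0.125 m and length L (r < R).
Enclosed charge per unit length: λ_enc = ρ·πr² = (-9.22×10^-4)π(0.125)² = -4.526×10^-5 C/m.
By Gauss's law (flux through the curved wall only), E·2πrL = λ_enc L/ε₀.
E = 2k|λ_enc|/r = 2(8.99×10^9)(4.526×10^-5)/(0.125) = 6.51×10^6 N/C.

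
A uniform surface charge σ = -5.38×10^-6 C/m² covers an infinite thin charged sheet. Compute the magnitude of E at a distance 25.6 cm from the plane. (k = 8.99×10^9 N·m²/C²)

The symmetry is planar: E is normal to the sheet and the same magnitude on both sides. Take a pillbox straddling the sheet with end-cap area A.
Only the two end caps contribute flux: Φ = 2EA. With Q_enc = σA, Gauss's law gives E = |σ|/(2ε₀).
E = 2πk|σ| = 2π(8.99×10^9)(5.38e-6) = 3.04e5 N/C.

E = 3.04×10^5 N/C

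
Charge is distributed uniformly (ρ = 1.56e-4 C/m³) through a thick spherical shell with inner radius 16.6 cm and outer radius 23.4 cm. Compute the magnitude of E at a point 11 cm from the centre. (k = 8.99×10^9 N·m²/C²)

|E| = 0 N/C

Take a concentric spherical Gaussian surface of radius r = 11 cm (r < 16.6 cm, inside the empty cavity).
Q_enc = 0 (all charge lies at larger r); Gauss's law gives E = 0.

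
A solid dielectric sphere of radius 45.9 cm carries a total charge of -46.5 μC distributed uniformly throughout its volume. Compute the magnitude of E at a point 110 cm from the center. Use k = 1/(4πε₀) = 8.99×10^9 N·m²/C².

E = 3.45×10^5 N/C

By spherical symmetry E is radial; choose a Gaussian sphere of radius r = 110 cm (r > R, so the entire charge is enclosed).
Q_enc = -46.5 μC = -4.65×10^-5 C.
Gauss's law: E·4πr² = Q_enc/ε₀.
E = k|Q_enc|/r² = (8.99×10^9)(4.65×10^-5)/(1.1)² = 3.45e5 N/C.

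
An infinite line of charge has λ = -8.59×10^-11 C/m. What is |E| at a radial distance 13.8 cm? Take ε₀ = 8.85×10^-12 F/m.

Coaxial Gaussian cylinder, radius r = 13.8 cm, length L.
Q_enc = λL, so λ_enc = -8.59e-11 C/m.
Since E is radial and uniform over the curved surface, Φ = E·2πrL = Q_enc/ε₀ = λ_enc L/ε₀.
E = |λ_enc|/(2πε₀r) = (8.59×10^-11)/(2π·8.85×10^-12·0.138) = 11.2 N/C.

E ≈ 11.2 N/C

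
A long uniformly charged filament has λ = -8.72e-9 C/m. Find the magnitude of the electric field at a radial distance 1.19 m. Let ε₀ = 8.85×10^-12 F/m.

|E| = 132 N/C

Choose a coaxial cylinder of radius r = 1.19 m (arbitrary length L) as the Gaussian surface.
Q_enc = λL, so λ_enc = -8.72e-9 C/m.
Applying ∮E·dA = Q_enc/ε₀ with the end caps contributing no flux:
E = |λ_enc|/(2πε₀r) = (8.72e-9)/(2π·8.85×10^-12·1.19) = 132 N/C.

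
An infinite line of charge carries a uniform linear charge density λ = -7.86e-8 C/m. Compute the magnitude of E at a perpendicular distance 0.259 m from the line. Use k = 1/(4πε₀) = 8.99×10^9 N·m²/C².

E = 5.46×10^3 N/C

Take a coaxial cylindrical Gaussian surface of radius r = 0.259 m and length L.
Q_enc = λL, so λ_enc = -7.86×10^-8 C/m.
By Gauss's law (flux through the curved wall only), E·2πrL = λ_enc L/ε₀.
E = 2k|λ_enc|/r = 2(8.99×10^9)(7.86e-8)/(0.259) = 5.46×10^3 N/C.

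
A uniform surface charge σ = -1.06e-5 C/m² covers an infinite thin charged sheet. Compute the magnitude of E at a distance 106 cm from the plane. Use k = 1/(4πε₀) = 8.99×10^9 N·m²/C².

5.99×10^5 N/C

Choose a cylindrical pillbox piercing the sheet, end faces (area A) parallel to it.
Flux Φ = 2EA and Q_enc = σA, so 2EA = σA/ε₀ ⇒ E = |σ|/(2ε₀), independent of distance.
E = 2πk|σ| = 2π(8.99×10^9)(1.06×10^-5) = 5.99×10^5 N/C.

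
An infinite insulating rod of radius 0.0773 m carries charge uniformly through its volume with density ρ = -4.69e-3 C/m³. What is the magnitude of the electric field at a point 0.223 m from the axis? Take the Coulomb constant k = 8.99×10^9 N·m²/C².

By cylindrical symmetry E is radial; use a coaxial Gaussian cylinder of radius 0.223 m and length L (r > 0.0773 m, full cross-section enclosed).
λ_enc = ρ·πR² = (-4.69×10^-3)π(0.0773)² = -8.804×10^-5 C/m.
Gauss's law: E·2πrL = λ_enc L/ε₀.
E = 2k|λ_enc|/r = 2(8.99×10^9)(8.804e-5)/(0.223) = 7.10e6 N/C.

E ≈ 7.10e6 N/C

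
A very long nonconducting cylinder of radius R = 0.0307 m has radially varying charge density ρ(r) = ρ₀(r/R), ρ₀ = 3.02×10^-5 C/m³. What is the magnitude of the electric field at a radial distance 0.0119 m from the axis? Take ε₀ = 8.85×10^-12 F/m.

By cylindrical symmetry E is radial; use a coaxial Gaussian cylinder of radius 0.0119 m and length L (r < R).
Integrating ρ over the cross-section to radius r: λ_enc = (2πρ₀/R) ∫₀^r r'^2 dr' = 2πρ₀ r^3/(3·R) = 3.472×10^-9 C/m.
By Gauss's law (flux through the curved wall only), E·2πrL = λ_enc L/ε₀.
E = |λ_enc|/(2πε₀r) = (3.472×10^-9)/(2π·8.85×10^-12·0.0119) = 5.25×10^3 N/C.

|E| = 5.25e3 N/C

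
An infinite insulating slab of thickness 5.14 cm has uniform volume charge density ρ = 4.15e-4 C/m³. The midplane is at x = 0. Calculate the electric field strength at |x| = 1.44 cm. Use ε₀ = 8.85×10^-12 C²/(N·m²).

By symmetry E is perpendicular to the slab. A Gaussian pillbox from −1.44 cm to +1.44 cm (face area A) lies entirely within the slab.
Q_enc = ρ·(2x)·A and flux = 2EA, so 2EA = 2ρxA/ε₀ ⇒ E = |ρ|x/ε₀.
E = (4.15e-4)(0.0144)/(8.85×10^-12) = 6.75e5 N/C.

E ≈ 6.75×10^5 N/C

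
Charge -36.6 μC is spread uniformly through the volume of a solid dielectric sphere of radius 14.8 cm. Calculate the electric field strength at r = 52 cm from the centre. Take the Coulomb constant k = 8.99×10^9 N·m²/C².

By spherical symmetry E is radial; choose a Gaussian sphere of radius r = 52 cm (r > R, so the entire charge is enclosed).
Q_enc = -36.6 μC = -3.66×10^-5 C.
By Gauss's law, ∮E·dA = E·4πr² = Q_enc/ε₀.
E = k|Q_enc|/r² = (8.99×10^9)(3.66×10^-5)/(0.52)² = 1.22×10^6 N/C.

1.22×10^6 N/C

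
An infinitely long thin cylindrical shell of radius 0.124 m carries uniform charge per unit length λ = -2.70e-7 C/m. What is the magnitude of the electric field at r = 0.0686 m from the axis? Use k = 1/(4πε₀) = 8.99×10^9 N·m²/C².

E = 0

Take a coaxial cylindrical Gaussian surface of radius r = 0.0686 m and length L (r < 0.124 m, inside the shell).
No charge is enclosed, so Gauss's law gives E·2πrL = 0 ⇒ E = 0.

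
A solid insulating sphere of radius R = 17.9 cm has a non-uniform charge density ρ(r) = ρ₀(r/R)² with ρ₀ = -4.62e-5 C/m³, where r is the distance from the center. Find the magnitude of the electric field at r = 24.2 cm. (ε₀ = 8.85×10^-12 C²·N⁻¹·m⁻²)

|E| = 1.02×10^5 N/C

Symmetry ⇒ E = E(r) r̂. Gaussian sphere of radius r = 24.2 cm (r > R, all charge enclosed).
Q_enc = 4π ∫₀^R ρ₀(r'/R)^2 r'² dr' = 4πρ₀R³/5 = -6.659×10^-7 C.
Gauss's law: E·4πr² = Q_enc/ε₀.
E = |Q_enc|/(4πε₀r²) = (6.659e-7)/(4π·8.85×10^-12·(0.242)²) = 1.02e5 N/C.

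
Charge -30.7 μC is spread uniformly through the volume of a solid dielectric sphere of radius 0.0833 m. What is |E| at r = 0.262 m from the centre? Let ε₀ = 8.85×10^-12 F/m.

Use a concentric Gaussian sphere at r = 0.262 m (r > R, so the entire charge is enclosed).
Q_enc = -30.7 μC = -3.07×10^-5 C.
Applying ∮E·dA = Q_enc/ε₀ with Φ = E(4πr²):
E = |Q_enc|/(4πε₀r²) = (3.07e-5)/(4π·8.85×10^-12·(0.262)²) = 4.02×10^6 N/C.

|E| = 4.02×10^6 N/C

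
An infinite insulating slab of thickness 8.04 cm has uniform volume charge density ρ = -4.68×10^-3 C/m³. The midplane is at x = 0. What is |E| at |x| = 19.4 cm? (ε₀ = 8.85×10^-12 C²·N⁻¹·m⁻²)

|E| ≈ 2.13e7 N/C

The point |x| = 19.4 cm lies outside the slab (half-thickness 0.0402 m). A symmetric pillbox spanning the full slab encloses Q_enc = ρ·d·A.
Flux = 2EA ⇒ E = |ρ|d/(2ε₀), independent of distance outside.
E = (4.68e-3)(0.0804)/(2·8.85×10^-12) = 2.13e7 N/C.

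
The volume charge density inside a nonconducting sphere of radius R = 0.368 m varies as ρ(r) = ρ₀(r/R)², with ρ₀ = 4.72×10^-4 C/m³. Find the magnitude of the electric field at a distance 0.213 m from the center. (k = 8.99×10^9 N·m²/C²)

By spherical symmetry E is radial; choose a Gaussian sphere of radius r = 0.213 m (r < R).
Q_enc = ∫₀^r ρ(r')·4πr'² dr' = (4πρ₀/R²) ∫₀^r r'^4 dr' = 4πρ₀ r^5/(5·R²) = 3.84×10^-6 C.
By Gauss's law, ∮E·dA = E·4πr² = Q_enc/ε₀.
E = k|Q_enc|/r² = (8.99×10^9)(3.84e-6)/(0.213)² = 7.61×10^5 N/C.

|E| ≈ 7.61e5 N/C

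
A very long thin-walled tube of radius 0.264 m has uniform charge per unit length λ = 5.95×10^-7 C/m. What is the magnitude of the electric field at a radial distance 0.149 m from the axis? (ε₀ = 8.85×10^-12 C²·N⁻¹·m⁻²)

|E| = 0 N/C

Coaxial Gaussian cylinder, radius r = 0.149 m, length L (r < 0.264 m, inside the shell).
All the surface charge lies outside this cylinder: Q_enc = 0, hence E = 0.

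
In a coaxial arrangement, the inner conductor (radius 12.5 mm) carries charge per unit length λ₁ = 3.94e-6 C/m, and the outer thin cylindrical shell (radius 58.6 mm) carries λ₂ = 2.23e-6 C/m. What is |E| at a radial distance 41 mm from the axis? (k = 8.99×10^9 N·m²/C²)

Take a coaxial cylindrical Gaussian surface of radius r = 41 mm and length L (between the conductors, 12.5 mm < r < 58.6 mm).
Only the inner wire is enclosed; the outer shell contributes nothing inside itself. λ_enc = λ₁ = 3.94×10^-6 C/m.
Applying ∮E·dA = Q_enc/ε₀ with the end caps contributing no flux:
E = 2k|λ_enc|/r = 2(8.99×10^9)(3.94e-6)/(0.041) = 1.73×10^6 N/C.

1.73e6 N/C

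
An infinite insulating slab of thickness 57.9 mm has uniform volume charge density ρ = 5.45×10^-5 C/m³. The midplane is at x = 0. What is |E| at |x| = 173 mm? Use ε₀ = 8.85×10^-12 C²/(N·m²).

|E| = 1.78×10^5 N/C

The point |x| = 173 mm lies outside the slab (half-thickness 0.02895 m). A symmetric pillbox spanning the full slab encloses Q_enc = ρ·d·A.
Flux = 2EA ⇒ E = |ρ|d/(2ε₀), independent of distance outside.
E = (5.45e-5)(0.0579)/(2·8.85×10^-12) = 1.78×10^5 N/C.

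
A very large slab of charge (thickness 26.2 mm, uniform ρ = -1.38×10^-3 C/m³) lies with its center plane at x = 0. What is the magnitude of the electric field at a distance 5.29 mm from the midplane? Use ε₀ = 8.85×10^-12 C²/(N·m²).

By symmetry E is perpendicular to the slab. A Gaussian pillbox from −5.29 mm to +5.29 mm (face area A) lies entirely within the slab.
Q_enc = ρ·(2x)·A and flux = 2EA, so 2EA = 2ρxA/ε₀ ⇒ E = |ρ|x/ε₀.
E = (1.38×10^-3)(0.00529)/(8.85×10^-12) = 8.25×10^5 N/C.

|E| = 8.25e5 N/C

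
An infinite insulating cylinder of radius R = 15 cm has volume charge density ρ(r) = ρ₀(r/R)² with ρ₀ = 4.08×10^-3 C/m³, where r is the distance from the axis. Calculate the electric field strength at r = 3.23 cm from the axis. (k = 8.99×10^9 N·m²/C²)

|E| ≈ 1.73×10^5 N/C

Take a coaxial cylindrical Gaussian surface of radius r = 3.23 cm and length L (r < R).
λ_enc = ∫₀^r ρ(r')·2πr' dr' = (2πρ₀/R²)·r^4/4 = 3.10e-7 C/m.
Since E is radial and uniform over the curved surface, Φ = E·2πrL = Q_enc/ε₀ = λ_enc L/ε₀.
E = 2k|λ_enc|/r = 2(8.99×10^9)(3.10e-7)/(0.0323) = 1.73×10^5 N/C.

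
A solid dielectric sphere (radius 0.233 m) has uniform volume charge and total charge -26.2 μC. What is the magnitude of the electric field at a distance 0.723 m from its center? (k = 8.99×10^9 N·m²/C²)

E = 4.51×10^5 V/m

By spherical symmetry E is radial; choose a Gaussian sphere of radius r = 0.723 m (r > R, so the entire charge is enclosed).
Q_enc = -26.2 μC = -2.62×10^-5 C.
By Gauss's law, ∮E·dA = E·4πr² = Q_enc/ε₀.
E = k|Q_enc|/r² = (8.99×10^9)(2.62×10^-5)/(0.723)² = 4.51×10^5 N/C.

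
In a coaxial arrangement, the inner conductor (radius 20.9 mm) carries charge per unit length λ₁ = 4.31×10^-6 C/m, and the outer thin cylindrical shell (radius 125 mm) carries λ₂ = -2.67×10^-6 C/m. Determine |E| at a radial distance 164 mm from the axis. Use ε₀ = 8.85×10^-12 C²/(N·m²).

1.80×10^5 N/C

Choose a coaxial cylinder of radius r = 164 mm (arbitrary length L) as the Gaussian surface (r > 125 mm, enclosing both).
λ_enc = λ₁ + λ₂ = (4.31×10^-6) + (-2.67×10^-6) = 1.64e-6 C/m.
Gauss's law: E·2πrL = λ_enc L/ε₀.
E = |λ_enc|/(2πε₀r) = (1.64×10^-6)/(2π·8.85×10^-12·0.164) = 1.80×10^5 N/C.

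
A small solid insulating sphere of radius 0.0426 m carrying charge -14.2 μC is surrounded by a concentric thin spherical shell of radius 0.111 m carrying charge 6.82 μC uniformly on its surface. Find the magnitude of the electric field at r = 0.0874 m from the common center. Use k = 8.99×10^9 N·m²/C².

Symmetry ⇒ E = E(r) r̂. Gaussian sphere of radius r = 0.0874 m (between the bodies, 0.0426 m < r < 0.111 m).
Only the inner charge is enclosed; the outer shell contributes nothing inside itself. Q_enc = -14.2 μC = -1.42×10^-5 C.
Applying ∮E·dA = Q_enc/ε₀ with Φ = E(4πr²):
E = k|Q_enc|/r² = (8.99×10^9)(1.42×10^-5)/(0.0874)² = 1.67×10^7 N/C.

|E| = 1.67×10^7 N/C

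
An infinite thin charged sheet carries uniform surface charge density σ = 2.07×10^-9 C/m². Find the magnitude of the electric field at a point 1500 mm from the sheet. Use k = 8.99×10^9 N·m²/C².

|E| ≈ 117 N/C

Choose a cylindrical pillbox piercing the sheet, end faces (area A) parallel to it.
Flux Φ = 2EA and Q_enc = σA, so 2EA = σA/ε₀ ⇒ E = |σ|/(2ε₀), independent of distance.
E = 2πk|σ| = 2π(8.99×10^9)(2.07×10^-9) = 117 N/C.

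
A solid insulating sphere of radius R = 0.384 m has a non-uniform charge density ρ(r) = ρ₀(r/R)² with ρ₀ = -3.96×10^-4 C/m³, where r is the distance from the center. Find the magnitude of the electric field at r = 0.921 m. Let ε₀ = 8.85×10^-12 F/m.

|E| ≈ 5.97×10^5 N/C

By spherical symmetry E is radial; choose a Gaussian sphere of radius r = 0.921 m (r > R, all charge enclosed).
Q_enc = 4π ∫₀^R ρ₀(r'/R)^2 r'² dr' = 4πρ₀R³/5 = -5.635×10^-5 C.
Applying ∮E·dA = Q_enc/ε₀ with Φ = E(4πr²):
E = |Q_enc|/(4πε₀r²) = (5.635×10^-5)/(4π·8.85×10^-12·(0.921)²) = 5.97×10^5 N/C.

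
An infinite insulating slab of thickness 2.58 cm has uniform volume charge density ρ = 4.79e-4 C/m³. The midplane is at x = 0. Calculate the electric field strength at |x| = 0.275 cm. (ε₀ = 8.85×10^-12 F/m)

By symmetry E is perpendicular to the slab. A Gaussian pillbox from −0.275 cm to +0.275 cm (face area A) lies entirely within the slab.
Q_enc = ρ·(2x)·A and flux = 2EA, so 2EA = 2ρxA/ε₀ ⇒ E = |ρ|x/ε₀.
E = (4.79×10^-4)(0.00275)/(8.85×10^-12) = 1.49×10^5 N/C.

E = 1.49×10^5 N/C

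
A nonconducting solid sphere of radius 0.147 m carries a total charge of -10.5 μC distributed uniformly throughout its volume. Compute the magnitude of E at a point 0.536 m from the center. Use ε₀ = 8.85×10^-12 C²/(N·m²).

|E| ≈ 3.29×10^5 N/C

Use a concentric Gaussian sphere at r = 0.536 m (r > R, so the entire charge is enclosed).
Q_enc = -10.5 μC = -1.05e-5 C.
Since E is radial and uniform over the Gaussian sphere, Φ = E·4πr² = Q_enc/ε₀.
E = |Q_enc|/(4πε₀r²) = (1.05e-5)/(4π·8.85×10^-12·(0.536)²) = 3.29×10^5 N/C.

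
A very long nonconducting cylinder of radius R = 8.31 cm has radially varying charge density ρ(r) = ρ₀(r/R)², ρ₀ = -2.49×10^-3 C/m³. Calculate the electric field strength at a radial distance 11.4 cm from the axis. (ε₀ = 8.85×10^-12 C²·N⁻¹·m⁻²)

|E| = 4.26e6 V/m

Choose a coaxial cylinder of radius r = 11.4 cm (arbitrary length L) as the Gaussian surface (r > R, full charge per length enclosed).
λ_enc = 2π ∫₀^R ρ₀(r'/R)^2 r' dr' = 2πρ₀R²/4 = -2.701e-5 C/m.
By Gauss's law (flux through the curved wall only), E·2πrL = λ_enc L/ε₀.
E = |λ_enc|/(2πε₀r) = (2.701×10^-5)/(2π·8.85×10^-12·0.114) = 4.26e6 N/C.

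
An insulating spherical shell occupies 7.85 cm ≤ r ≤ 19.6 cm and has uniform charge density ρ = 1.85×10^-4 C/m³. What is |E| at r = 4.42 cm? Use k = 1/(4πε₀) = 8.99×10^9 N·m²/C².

By spherical symmetry E is radial; choose a Gaussian sphere of radius r = 4.42 cm (r < 7.85 cm, inside the empty cavity).
No charge is enclosed, so by Gauss's law E·4πr² = 0 ⇒ E = 0.

E = 0 (no enclosed charge)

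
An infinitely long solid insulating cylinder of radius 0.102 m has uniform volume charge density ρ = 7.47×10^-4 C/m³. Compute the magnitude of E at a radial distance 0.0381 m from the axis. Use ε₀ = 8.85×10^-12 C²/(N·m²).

By cylindrical symmetry E is radial; use a coaxial Gaussian cylinder of radius 0.0381 m and length L (r < R).
Enclosed charge per unit length: λ_enc = ρ·πr² = (7.47×10^-4)π(0.0381)² = 3.407×10^-6 C/m.
Gauss's law: E·2πrL = λ_enc L/ε₀.
E = |λ_enc|/(2πε₀r) = (3.407×10^-6)/(2π·8.85×10^-12·0.0381) = 1.61×10^6 N/C.

1.61×10^6 V/m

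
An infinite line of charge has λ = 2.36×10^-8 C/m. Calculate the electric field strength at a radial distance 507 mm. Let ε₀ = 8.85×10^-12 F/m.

By cylindrical symmetry E is radial; use a coaxial Gaussian cylinder of radius 507 mm and length L.
Q_enc = λL, so λ_enc = 2.36×10^-8 C/m.
By Gauss's law (flux through the curved wall only), E·2πrL = λ_enc L/ε₀.
E = |λ_enc|/(2πε₀r) = (2.36×10^-8)/(2π·8.85×10^-12·0.507) = 837 N/C.

|E| ≈ 837 N/C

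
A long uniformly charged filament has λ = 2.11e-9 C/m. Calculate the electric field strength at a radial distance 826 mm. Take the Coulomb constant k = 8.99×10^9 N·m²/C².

Choose a coaxial cylinder of radius r = 826 mm (arbitrary length L) as the Gaussian surface.
Q_enc = λL, so λ_enc = 2.11e-9 C/m.
Applying ∮E·dA = Q_enc/ε₀ with the end caps contributing no flux:
E = 2k|λ_enc|/r = 2(8.99×10^9)(2.11×10^-9)/(0.826) = 45.9 N/C.

E = 45.9 N/C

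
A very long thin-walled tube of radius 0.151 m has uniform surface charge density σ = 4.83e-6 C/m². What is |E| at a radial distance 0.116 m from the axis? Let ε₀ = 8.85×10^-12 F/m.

Take a coaxial cylindrical Gaussian surface of radius r = 0.116 m and length L (r < 0.151 m, inside the shell).
No charge is enclosed, so Gauss's law gives E·2πrL = 0 ⇒ E = 0.

|E| = 0 N/C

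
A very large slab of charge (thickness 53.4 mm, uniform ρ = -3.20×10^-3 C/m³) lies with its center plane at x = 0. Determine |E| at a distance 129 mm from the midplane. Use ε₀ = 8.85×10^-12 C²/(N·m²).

The point |x| = 129 mm lies outside the slab (half-thickness 0.0267 m). A symmetric pillbox spanning the full slab encloses Q_enc = ρ·d·A.
Flux = 2EA ⇒ E = |ρ|d/(2ε₀), independent of distance outside.
E = (3.20×10^-3)(0.0534)/(2·8.85×10^-12) = 9.65×10^6 N/C.

E ≈ 9.65e6 V/m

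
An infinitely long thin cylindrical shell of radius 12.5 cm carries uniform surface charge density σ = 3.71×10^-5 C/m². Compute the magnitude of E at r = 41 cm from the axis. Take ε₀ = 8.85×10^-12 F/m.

Choose a coaxial cylinder of radius r = 41 cm (arbitrary length L) as the Gaussian surface (r > 12.5 cm).
The whole shell is enclosed: λ_enc = σ·2πR = (3.71e-5)·2π·(0.125) = 2.914e-5 C/m.
Applying ∮E·dA = Q_enc/ε₀ with the end caps contributing no flux:
E = |λ_enc|/(2πε₀r) = (2.914×10^-5)/(2π·8.85×10^-12·0.41) = 1.28×10^6 N/C.

E = 1.28e6 V/m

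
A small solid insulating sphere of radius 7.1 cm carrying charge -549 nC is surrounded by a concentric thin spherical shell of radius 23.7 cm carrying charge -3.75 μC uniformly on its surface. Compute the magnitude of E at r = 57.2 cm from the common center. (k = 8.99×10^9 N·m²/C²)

Use a concentric Gaussian sphere at r = 57.2 cm (r > 23.7 cm, enclosing both).
Q_enc = (-549 nC) + (-3.75 μC) = -4.299×10^-6 C.
By Gauss's law, ∮E·dA = E·4πr² = Q_enc/ε₀.
E = k|Q_enc|/r² = (8.99×10^9)(4.299e-6)/(0.572)² = 1.18e5 N/C.

E = 1.18×10^5 N/C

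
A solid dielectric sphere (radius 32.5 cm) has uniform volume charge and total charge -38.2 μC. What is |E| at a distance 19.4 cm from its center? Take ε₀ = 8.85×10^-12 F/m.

E ≈ 1.94×10^6 N/C

Use a concentric Gaussian sphere at r = 19.4 cm (r < R).
Only the charge within r is enclosed: Q_enc = Q·(r/R)³ = (-38.2 μC)·(19.4 cm/32.5 cm)³ = -8.125×10^-6 C.
Gauss's law: E·4πr² = Q_enc/ε₀.
E = |Q_enc|/(4πε₀r²) = (8.125×10^-6)/(4π·8.85×10^-12·(0.194)²) = 1.94×10^6 N/C.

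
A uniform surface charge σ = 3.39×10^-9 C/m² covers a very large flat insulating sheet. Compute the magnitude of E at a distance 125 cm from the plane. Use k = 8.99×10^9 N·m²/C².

E = 191 N/C

By planar symmetry E is perpendicular to the sheet and uniform; use a Gaussian pillbox with flat faces of area A on each side of the sheet.
Flux Φ = 2EA and Q_enc = σA, so 2EA = σA/ε₀ ⇒ E = |σ|/(2ε₀), independent of distance.
E = 2πk|σ| = 2π(8.99×10^9)(3.39×10^-9) = 191 N/C.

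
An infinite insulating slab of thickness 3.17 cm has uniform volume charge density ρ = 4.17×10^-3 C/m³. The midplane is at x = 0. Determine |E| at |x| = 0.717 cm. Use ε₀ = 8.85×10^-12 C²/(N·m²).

|E| ≈ 3.38×10^6 V/m

By symmetry E is perpendicular to the slab. A Gaussian pillbox from −0.717 cm to +0.717 cm (face area A) lies entirely within the slab.
Q_enc = ρ·(2x)·A and flux = 2EA, so 2EA = 2ρxA/ε₀ ⇒ E = |ρ|x/ε₀.
E = (4.17e-3)(0.00717)/(8.85×10^-12) = 3.38×10^6 N/C.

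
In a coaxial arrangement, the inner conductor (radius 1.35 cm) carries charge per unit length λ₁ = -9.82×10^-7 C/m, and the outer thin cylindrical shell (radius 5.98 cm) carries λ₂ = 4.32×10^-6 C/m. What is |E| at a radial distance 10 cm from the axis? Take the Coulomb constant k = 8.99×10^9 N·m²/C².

|E| = 6.00×10^5 V/m

Choose a coaxial cylinder of radius r = 10 cm (arbitrary length L) as the Gaussian surface (r > 5.98 cm, enclosing both).
λ_enc = λ₁ + λ₂ = (-9.82×10^-7) + (4.32×10^-6) = 3.338e-6 C/m.
Gauss's law: E·2πrL = λ_enc L/ε₀.
E = 2k|λ_enc|/r = 2(8.99×10^9)(3.338×10^-6)/(0.1) = 6.00e5 N/C.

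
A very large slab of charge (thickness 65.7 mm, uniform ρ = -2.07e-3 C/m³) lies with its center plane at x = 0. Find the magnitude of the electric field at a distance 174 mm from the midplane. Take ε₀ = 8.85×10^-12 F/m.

7.68×10^6 V/m

The point |x| = 174 mm lies outside the slab (half-thickness 0.03285 m). A symmetric pillbox spanning the full slab encloses Q_enc = ρ·d·A.
Flux = 2EA ⇒ E = |ρ|d/(2ε₀), independent of distance outside.
E = (2.07e-3)(0.0657)/(2·8.85×10^-12) = 7.68×10^6 N/C.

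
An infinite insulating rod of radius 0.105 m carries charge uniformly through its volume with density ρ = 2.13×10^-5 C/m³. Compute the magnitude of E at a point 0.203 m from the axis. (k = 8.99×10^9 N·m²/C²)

By cylindrical symmetry E is radial; use a coaxial Gaussian cylinder of radius 0.203 m and length L (r > 0.105 m, full cross-section enclosed).
λ_enc = ρ·πR² = (2.13e-5)π(0.105)² = 7.377×10^-7 C/m.
Applying ∮E·dA = Q_enc/ε₀ with the end caps contributing no flux:
E = 2k|λ_enc|/r = 2(8.99×10^9)(7.377×10^-7)/(0.203) = 6.53×10^4 N/C.

E ≈ 6.53e4 N/C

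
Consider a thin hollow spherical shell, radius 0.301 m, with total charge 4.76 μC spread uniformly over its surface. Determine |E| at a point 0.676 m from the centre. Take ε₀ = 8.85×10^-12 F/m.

Symmetry ⇒ E = E(r) r̂. Gaussian sphere of radius r = 0.676 m (r > 0.301 m).
The entire shell is enclosed: Q_enc = 4.76e-6 C.
Gauss's law: E·4πr² = Q_enc/ε₀.
E = |Q_enc|/(4πε₀r²) = (4.76×10^-6)/(4π·8.85×10^-12·(0.676)²) = 9.37×10^4 N/C.

|E| = 9.37×10^4 N/C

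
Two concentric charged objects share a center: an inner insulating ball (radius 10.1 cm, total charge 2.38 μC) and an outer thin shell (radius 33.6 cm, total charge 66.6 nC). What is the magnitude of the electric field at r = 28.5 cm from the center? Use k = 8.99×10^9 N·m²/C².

By spherical symmetry E is radial; choose a Gaussian sphere of radius r = 28.5 cm (between the bodies, 10.1 cm < r < 33.6 cm).
Only the inner charge is enclosed; the outer shell contributes nothing inside itself. Q_enc = 2.38 μC = 2.38e-6 C.
By Gauss's law, ∮E·dA = E·4πr² = Q_enc/ε₀.
E = k|Q_enc|/r² = (8.99×10^9)(2.38×10^-6)/(0.285)² = 2.63×10^5 N/C.

|E| ≈ 2.63×10^5 N/C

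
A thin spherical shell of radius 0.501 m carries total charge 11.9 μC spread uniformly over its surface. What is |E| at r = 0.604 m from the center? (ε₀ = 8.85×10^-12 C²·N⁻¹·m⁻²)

Symmetry ⇒ E = E(r) r̂. Gaussian sphere of radius r = 0.604 m (r > 0.501 m).
The entire shell is enclosed: Q_enc = 1.19e-5 C.
Gauss's law: E·4πr² = Q_enc/ε₀.
E = |Q_enc|/(4πε₀r²) = (1.19×10^-5)/(4π·8.85×10^-12·(0.604)²) = 2.93×10^5 N/C.

E ≈ 2.93×10^5 V/m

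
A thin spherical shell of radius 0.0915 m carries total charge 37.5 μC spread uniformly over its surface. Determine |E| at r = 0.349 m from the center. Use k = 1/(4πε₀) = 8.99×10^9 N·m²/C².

|E| = 2.77×10^6 N/C

Symmetry ⇒ E = E(r) r̂. Gaussian sphere of radius r = 0.349 m (r > 0.0915 m).
The entire shell is enclosed: Q_enc = 3.75×10^-5 C.
By Gauss's law, ∮E·dA = E·4πr² = Q_enc/ε₀.
E = k|Q_enc|/r² = (8.99×10^9)(3.75e-5)/(0.349)² = 2.77e6 N/C.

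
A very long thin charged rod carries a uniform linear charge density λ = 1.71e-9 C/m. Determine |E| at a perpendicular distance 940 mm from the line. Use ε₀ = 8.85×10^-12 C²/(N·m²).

By cylindrical symmetry E is radial; use a coaxial Gaussian cylinder of radius 940 mm and length L.
Q_enc = λL, so λ_enc = 1.71e-9 C/m.
By Gauss's law (flux through the curved wall only), E·2πrL = λ_enc L/ε₀.
E = |λ_enc|/(2πε₀r) = (1.71×10^-9)/(2π·8.85×10^-12·0.94) = 32.7 N/C.

32.7 N/C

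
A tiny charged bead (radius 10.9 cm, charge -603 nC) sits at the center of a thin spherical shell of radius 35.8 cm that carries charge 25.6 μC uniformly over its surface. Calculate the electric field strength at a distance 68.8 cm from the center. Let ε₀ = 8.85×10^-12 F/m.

By spherical symmetry E is radial; choose a Gaussian sphere of radius r = 68.8 cm (r > 35.8 cm, enclosing both).
Q_enc = (-603 nC) + (25.6 μC) = 2.50×10^-5 C.
Gauss's law: E·4πr² = Q_enc/ε₀.
E = |Q_enc|/(4πε₀r²) = (2.50e-5)/(4π·8.85×10^-12·(0.688)²) = 4.75e5 N/C.

|E| = 4.75e5 N/C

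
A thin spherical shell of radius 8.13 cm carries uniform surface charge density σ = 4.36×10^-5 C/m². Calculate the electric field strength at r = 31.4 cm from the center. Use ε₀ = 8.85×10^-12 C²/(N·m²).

|E| ≈ 3.30×10^5 N/C

Symmetry ⇒ E = E(r) r̂. Gaussian sphere of radius r = 31.4 cm (r > 8.13 cm).
The entire shell is enclosed: Q_enc = σ·4πR² = (4.36×10^-5)·4π·(0.0813)² = 3.621×10^-6 C.
Gauss's law: E·4πr² = Q_enc/ε₀.
E = |Q_enc|/(4πε₀r²) = (3.621×10^-6)/(4π·8.85×10^-12·(0.314)²) = 3.30×10^5 N/C.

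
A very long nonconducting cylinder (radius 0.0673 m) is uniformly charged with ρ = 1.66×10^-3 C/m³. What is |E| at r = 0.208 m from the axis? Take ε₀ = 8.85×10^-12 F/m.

E ≈ 2.04×10^6 N/C

By cylindrical symmetry E is radial; use a coaxial Gaussian cylinder of radius 0.208 m and length L (r > 0.0673 m, full cross-section enclosed).
λ_enc = ρ·πR² = (1.66×10^-3)π(0.0673)² = 2.362×10^-5 C/m.
Applying ∮E·dA = Q_enc/ε₀ with the end caps contributing no flux:
E = |λ_enc|/(2πε₀r) = (2.362e-5)/(2π·8.85×10^-12·0.208) = 2.04e6 N/C.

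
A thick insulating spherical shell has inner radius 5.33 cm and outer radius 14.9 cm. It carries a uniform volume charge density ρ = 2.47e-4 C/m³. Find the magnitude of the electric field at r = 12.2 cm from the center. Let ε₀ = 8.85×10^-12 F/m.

Use a concentric Gaussian sphere at r = 12.2 cm (within the shell material, 5.33 cm < r < 14.9 cm).
Only the shell between 5.33 cm and r is enclosed: Q_enc = ρ·(4π/3)(r³ − a³) = (2.47e-4)·(4π/3)·((0.122)³ − (0.0533)³) = 1.722e-6 C.
Since E is radial and uniform over the Gaussian sphere, Φ = E·4πr² = Q_enc/ε₀.
E = |Q_enc|/(4πε₀r²) = (1.722×10^-6)/(4π·8.85×10^-12·(0.122)²) = 1.04×10^6 N/C.

E ≈ 1.04e6 N/C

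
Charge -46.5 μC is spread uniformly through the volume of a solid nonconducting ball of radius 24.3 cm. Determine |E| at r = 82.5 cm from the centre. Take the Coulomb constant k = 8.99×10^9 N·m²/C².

Use a concentric Gaussian sphere at r = 82.5 cm (r > R, so the entire charge is enclosed).
Q_enc = -46.5 μC = -4.65×10^-5 C.
By Gauss's law, ∮E·dA = E·4πr² = Q_enc/ε₀.
E = k|Q_enc|/r² = (8.99×10^9)(4.65×10^-5)/(0.825)² = 6.14e5 N/C.

6.14e5 V/m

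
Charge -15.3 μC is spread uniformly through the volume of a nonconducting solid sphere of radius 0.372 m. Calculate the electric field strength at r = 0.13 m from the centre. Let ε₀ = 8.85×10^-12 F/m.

Symmetry ⇒ E = E(r) r̂. Gaussian sphere of radius r = 0.13 m (r < R).
Only the charge within r is enclosed: Q_enc = Q·(r/R)³ = (-15.3 μC)·(0.13 m/0.372 m)³ = -6.53×10^-7 C.
Applying ∮E·dA = Q_enc/ε₀ with Φ = E(4πr²):
E = |Q_enc|/(4πε₀r²) = (6.53e-7)/(4π·8.85×10^-12·(0.13)²) = 3.47×10^5 N/C.

3.47×10^5 N/C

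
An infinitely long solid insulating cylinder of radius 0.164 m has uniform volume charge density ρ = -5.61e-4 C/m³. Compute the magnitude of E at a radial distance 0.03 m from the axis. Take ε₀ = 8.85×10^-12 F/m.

By cylindrical symmetry E is radial; use a coaxial Gaussian cylinder of radius 0.03 m and length L (r < R).
Charge inside radius r per length L is ρ·πr²·L, so λ_enc = ρπr² = -1.586e-6 C/m.
Since E is radial and uniform over the curved surface, Φ = E·2πrL = Q_enc/ε₀ = λ_enc L/ε₀.
E = |λ_enc|/(2πε₀r) = (1.586×10^-6)/(2π·8.85×10^-12·0.03) = 9.51e5 N/C.

E ≈ 9.51×10^5 N/C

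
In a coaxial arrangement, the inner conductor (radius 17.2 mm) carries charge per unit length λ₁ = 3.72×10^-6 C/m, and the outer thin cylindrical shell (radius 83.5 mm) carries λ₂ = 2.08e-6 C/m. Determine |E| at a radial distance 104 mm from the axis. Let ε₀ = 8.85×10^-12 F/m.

|E| = 1.00e6 N/C

Take a coaxial cylindrical Gaussian surface of radius r = 104 mm and length L (r > 83.5 mm, enclosing both).
λ_enc = λ₁ + λ₂ = (3.72×10^-6) + (2.08×10^-6) = 5.80×10^-6 C/m.
Since E is radial and uniform over the curved surface, Φ = E·2πrL = Q_enc/ε₀ = λ_enc L/ε₀.
E = |λ_enc|/(2πε₀r) = (5.80×10^-6)/(2π·8.85×10^-12·0.104) = 1.00e6 N/C.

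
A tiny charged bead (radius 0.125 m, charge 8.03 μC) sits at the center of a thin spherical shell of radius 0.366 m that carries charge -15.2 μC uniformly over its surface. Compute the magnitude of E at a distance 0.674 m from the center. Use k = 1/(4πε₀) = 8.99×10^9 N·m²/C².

By spherical symmetry E is radial; choose a Gaussian sphere of radius r = 0.674 m (r > 0.366 m, enclosing both).
Q_enc = (8.03 μC) + (-15.2 μC) = -7.17e-6 C.
By Gauss's law, ∮E·dA = E·4πr² = Q_enc/ε₀.
E = k|Q_enc|/r² = (8.99×10^9)(7.17×10^-6)/(0.674)² = 1.42×10^5 N/C.

E ≈ 1.42e5 N/C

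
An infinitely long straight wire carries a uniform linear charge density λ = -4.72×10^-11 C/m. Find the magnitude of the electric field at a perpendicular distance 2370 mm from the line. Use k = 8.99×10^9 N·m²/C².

By cylindrical symmetry E is radial; use a coaxial Gaussian cylinder of radius 2370 mm and length L.
Q_enc = λL, so λ_enc = -4.72e-11 C/m.
Gauss's law: E·2πrL = λ_enc L/ε₀.
E = 2k|λ_enc|/r = 2(8.99×10^9)(4.72×10^-11)/(2.37) = 0.358 N/C.

|E| ≈ 0.358 V/m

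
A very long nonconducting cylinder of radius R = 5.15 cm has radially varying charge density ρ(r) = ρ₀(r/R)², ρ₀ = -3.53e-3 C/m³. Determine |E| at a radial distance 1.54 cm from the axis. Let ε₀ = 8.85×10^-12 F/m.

Choose a coaxial cylinder of radius r = 1.54 cm (arbitrary length L) as the Gaussian surface (r < R).
Integrating ρ over the cross-section to radius r: λ_enc = (2πρ₀/R²) ∫₀^r r'^3 dr' = 2πρ₀ r^4/(4·R²) = -1.176×10^-7 C/m.
Gauss's law: E·2πrL = λ_enc L/ε₀.
E = |λ_enc|/(2πε₀r) = (1.176×10^-7)/(2π·8.85×10^-12·0.0154) = 1.37×10^5 N/C.

|E| ≈ 1.37e5 N/C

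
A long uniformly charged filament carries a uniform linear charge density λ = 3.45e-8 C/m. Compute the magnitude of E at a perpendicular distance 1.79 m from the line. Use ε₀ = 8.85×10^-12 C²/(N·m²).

347 V/m

Take a coaxial cylindrical Gaussian surface of radius r = 1.79 m and length L.
Q_enc = λL, so λ_enc = 3.45×10^-8 C/m.
Gauss's law: E·2πrL = λ_enc L/ε₀.
E = |λ_enc|/(2πε₀r) = (3.45×10^-8)/(2π·8.85×10^-12·1.79) = 347 N/C.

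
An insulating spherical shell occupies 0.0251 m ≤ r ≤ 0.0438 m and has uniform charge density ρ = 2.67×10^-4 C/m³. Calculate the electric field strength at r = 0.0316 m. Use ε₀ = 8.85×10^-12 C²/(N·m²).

|E| = 1.59×10^5 V/m

Take a concentric spherical Gaussian surface of radius r = 0.0316 m (within the shell material, 0.0251 m < r < 0.0438 m).
Enclosed charge is the volume from a to r: Q_enc = (4π/3)ρ(r³ − a³) = 1.761×10^-8 C.
Gauss's law: E·4πr² = Q_enc/ε₀.
E = |Q_enc|/(4πε₀r²) = (1.761×10^-8)/(4π·8.85×10^-12·(0.0316)²) = 1.59e5 N/C.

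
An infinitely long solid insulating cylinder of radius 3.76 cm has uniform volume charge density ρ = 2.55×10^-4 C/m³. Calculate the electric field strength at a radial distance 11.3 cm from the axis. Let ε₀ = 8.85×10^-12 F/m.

Choose a coaxial cylinder of radius r = 11.3 cm (arbitrary length L) as the Gaussian surface (r > 3.76 cm, full cross-section enclosed).
λ_enc = ρ·πR² = (2.55×10^-4)π(0.0376)² = 1.133e-6 C/m.
Gauss's law: E·2πrL = λ_enc L/ε₀.
E = |λ_enc|/(2πε₀r) = (1.133×10^-6)/(2π·8.85×10^-12·0.113) = 1.80×10^5 N/C.

E = 1.80e5 V/m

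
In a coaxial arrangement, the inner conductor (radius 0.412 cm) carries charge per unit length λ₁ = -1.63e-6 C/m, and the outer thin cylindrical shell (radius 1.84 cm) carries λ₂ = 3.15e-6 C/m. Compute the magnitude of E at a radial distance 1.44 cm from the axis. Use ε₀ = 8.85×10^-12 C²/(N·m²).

Choose a coaxial cylinder of radius r = 1.44 cm (arbitrary length L) as the Gaussian surface (between the conductors, 0.412 cm < r < 1.84 cm).
Only the inner wire is enclosed; the outer shell contributes nothing inside itself. λ_enc = λ₁ = -1.63×10^-6 C/m.
By Gauss's law (flux through the curved wall only), E·2πrL = λ_enc L/ε₀.
E = |λ_enc|/(2πε₀r) = (1.63×10^-6)/(2π·8.85×10^-12·0.0144) = 2.04×10^6 N/C.

E ≈ 2.04×10^6 N/C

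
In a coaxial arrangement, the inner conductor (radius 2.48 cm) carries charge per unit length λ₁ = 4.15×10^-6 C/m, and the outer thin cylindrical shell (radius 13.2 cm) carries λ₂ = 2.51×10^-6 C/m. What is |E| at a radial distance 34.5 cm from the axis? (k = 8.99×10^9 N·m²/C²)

By cylindrical symmetry E is radial; use a coaxial Gaussian cylinder of radius 34.5 cm and length L (r > 13.2 cm, enclosing both).
λ_enc = λ₁ + λ₂ = (4.15×10^-6) + (2.51×10^-6) = 6.66×10^-6 C/m.
Gauss's law: E·2πrL = λ_enc L/ε₀.
E = 2k|λ_enc|/r = 2(8.99×10^9)(6.66×10^-6)/(0.345) = 3.47×10^5 N/C.

E ≈ 3.47×10^5 N/C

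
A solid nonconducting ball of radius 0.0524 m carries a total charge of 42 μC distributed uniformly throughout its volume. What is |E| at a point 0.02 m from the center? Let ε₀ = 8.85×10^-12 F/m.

Use a concentric Gaussian sphere at r = 0.02 m (r < R).
For a uniform sphere the enclosed fraction is (r/R)³, so Q_enc = (42 μC)(0.02/0.0524)³ = 2.335e-6 C.
Gauss's law: E·4πr² = Q_enc/ε₀.
E = |Q_enc|/(4πε₀r²) = (2.335e-6)/(4π·8.85×10^-12·(0.02)²) = 5.25×10^7 N/C.

|E| ≈ 5.25e7 V/m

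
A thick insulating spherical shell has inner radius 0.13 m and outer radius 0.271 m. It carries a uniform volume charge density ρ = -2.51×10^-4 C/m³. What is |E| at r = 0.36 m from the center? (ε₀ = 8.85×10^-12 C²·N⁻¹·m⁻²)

Take a concentric spherical Gaussian surface of radius r = 0.36 m (r > 0.271 m, enclosing the whole shell).
Q_enc = ρ·(4π/3)(b³ − a³) = (-2.51e-4)·(4π/3)·((0.271)³ − (0.13)³) = -1.862×10^-5 C.
By Gauss's law, ∮E·dA = E·4πr² = Q_enc/ε₀.
E = |Q_enc|/(4πε₀r²) = (1.862×10^-5)/(4π·8.85×10^-12·(0.36)²) = 1.29×10^6 N/C.

|E| = 1.29e6 N/C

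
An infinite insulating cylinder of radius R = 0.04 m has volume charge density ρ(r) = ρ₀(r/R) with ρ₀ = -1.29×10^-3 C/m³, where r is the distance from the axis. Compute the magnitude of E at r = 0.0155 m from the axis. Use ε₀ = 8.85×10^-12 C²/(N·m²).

E ≈ 2.92×10^5 N/C

Coaxial Gaussian cylinder, radius r = 0.0155 m, length L (r < R).
λ_enc = ∫₀^r ρ(r')·2πr' dr' = (2πρ₀/R)·r^3/3 = -2.515e-7 C/m.
Since E is radial and uniform over the curved surface, Φ = E·2πrL = Q_enc/ε₀ = λ_enc L/ε₀.
E = |λ_enc|/(2πε₀r) = (2.515×10^-7)/(2π·8.85×10^-12·0.0155) = 2.92×10^5 N/C.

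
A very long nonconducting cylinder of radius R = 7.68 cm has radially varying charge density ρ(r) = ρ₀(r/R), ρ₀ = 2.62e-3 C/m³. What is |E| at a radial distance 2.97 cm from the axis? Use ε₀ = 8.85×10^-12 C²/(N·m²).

1.13e6 N/C

By cylindrical symmetry E is radial; use a coaxial Gaussian cylinder of radius 2.97 cm and length L (r < R).
Integrating ρ over the cross-section to radius r: λ_enc = (2πρ₀/R) ∫₀^r r'^2 dr' = 2πρ₀ r^3/(3·R) = 1.872e-6 C/m.
By Gauss's law (flux through the curved wall only), E·2πrL = λ_enc L/ε₀.
E = |λ_enc|/(2πε₀r) = (1.872×10^-6)/(2π·8.85×10^-12·0.0297) = 1.13×10^6 N/C.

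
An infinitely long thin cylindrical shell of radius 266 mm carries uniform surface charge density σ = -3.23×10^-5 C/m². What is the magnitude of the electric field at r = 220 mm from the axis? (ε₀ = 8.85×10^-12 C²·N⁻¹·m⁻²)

By cylindrical symmetry E is radial; use a coaxial Gaussian cylinder of radius 220 mm and length L (r < 266 mm, inside the shell).
All the surface charge lies outside this cylinder: Q_enc = 0, hence E = 0.

E = 0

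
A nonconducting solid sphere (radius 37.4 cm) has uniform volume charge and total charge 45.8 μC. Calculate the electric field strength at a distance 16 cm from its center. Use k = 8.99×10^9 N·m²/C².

Take a concentric spherical Gaussian surface of radius r = 16 cm (r < R).
Only the charge within r is enclosed: Q_enc = Q·(r/R)³ = (45.8 μC)·(16 cm/37.4 cm)³ = 3.586e-6 C.
By Gauss's law, ∮E·dA = E·4πr² = Q_enc/ε₀.
E = k|Q_enc|/r² = (8.99×10^9)(3.586×10^-6)/(0.16)² = 1.26e6 N/C.

E ≈ 1.26×10^6 N/C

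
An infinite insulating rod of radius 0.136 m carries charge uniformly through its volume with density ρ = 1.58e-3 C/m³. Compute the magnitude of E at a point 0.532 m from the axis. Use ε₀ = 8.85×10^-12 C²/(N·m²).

E ≈ 3.10×10^6 N/C

Take a coaxial cylindrical Gaussian surface of radius r = 0.532 m and length L (r > 0.136 m, full cross-section enclosed).
λ_enc = ρ·πR² = (1.58e-3)π(0.136)² = 9.181×10^-5 C/m.
By Gauss's law (flux through the curved wall only), E·2πrL = λ_enc L/ε₀.
E = |λ_enc|/(2πε₀r) = (9.181×10^-5)/(2π·8.85×10^-12·0.532) = 3.10×10^6 N/C.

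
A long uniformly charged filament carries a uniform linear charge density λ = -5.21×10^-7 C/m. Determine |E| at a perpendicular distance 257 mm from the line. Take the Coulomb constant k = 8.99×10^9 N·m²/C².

Choose a coaxial cylinder of radius r = 257 mm (arbitrary length L) as the Gaussian surface.
Q_enc = λL, so λ_enc = -5.21×10^-7 C/m.
By Gauss's law (flux through the curved wall only), E·2πrL = λ_enc L/ε₀.
E = 2k|λ_enc|/r = 2(8.99×10^9)(5.21×10^-7)/(0.257) = 3.64×10^4 N/C.

E ≈ 3.64e4 V/m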